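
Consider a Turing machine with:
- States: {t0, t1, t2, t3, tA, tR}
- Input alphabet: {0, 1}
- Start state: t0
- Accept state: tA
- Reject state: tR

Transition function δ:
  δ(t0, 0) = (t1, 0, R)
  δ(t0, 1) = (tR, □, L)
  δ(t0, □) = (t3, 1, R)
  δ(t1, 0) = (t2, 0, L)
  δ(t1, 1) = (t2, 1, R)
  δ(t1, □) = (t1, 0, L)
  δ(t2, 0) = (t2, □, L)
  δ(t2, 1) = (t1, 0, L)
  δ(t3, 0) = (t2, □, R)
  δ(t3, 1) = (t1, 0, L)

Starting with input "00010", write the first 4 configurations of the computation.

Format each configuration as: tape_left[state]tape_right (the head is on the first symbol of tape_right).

Transitions applied:
Step 1: δ(t0, 0) = (t1, 0, R)
Step 2: δ(t1, 0) = (t2, 0, L)
Step 3: δ(t2, 0) = (t2, □, L)

The first 4 configurations are:
[t0]00010 ⊢ 0[t1]0010 ⊢ [t2]00010 ⊢ [t2]□□0010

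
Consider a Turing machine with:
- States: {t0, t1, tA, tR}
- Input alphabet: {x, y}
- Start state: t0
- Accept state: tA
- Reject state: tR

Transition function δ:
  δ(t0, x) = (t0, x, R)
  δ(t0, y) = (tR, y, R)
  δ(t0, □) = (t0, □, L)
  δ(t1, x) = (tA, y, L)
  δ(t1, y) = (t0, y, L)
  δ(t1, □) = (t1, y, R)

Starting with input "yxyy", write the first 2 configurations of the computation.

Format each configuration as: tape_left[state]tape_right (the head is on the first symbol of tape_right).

Transitions applied:
Step 1: δ(t0, y) = (tR, y, R)

The first 2 configurations are:
[t0]yxyy ⊢ y[tR]xyy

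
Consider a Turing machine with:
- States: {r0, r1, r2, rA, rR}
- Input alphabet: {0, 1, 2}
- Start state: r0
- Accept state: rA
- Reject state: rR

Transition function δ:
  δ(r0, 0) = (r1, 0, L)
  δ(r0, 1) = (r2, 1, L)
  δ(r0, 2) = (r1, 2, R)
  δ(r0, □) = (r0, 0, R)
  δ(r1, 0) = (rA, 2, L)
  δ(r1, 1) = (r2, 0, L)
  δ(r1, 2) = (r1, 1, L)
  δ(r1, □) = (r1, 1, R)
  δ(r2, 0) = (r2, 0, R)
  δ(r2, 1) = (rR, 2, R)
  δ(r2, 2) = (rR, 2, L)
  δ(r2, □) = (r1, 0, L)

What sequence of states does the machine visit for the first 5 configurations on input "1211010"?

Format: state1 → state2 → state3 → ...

Execution trace:
Initial: [r0]1211010
Step 1: δ(r0, 1) = (r2, 1, L) → [r2]□1211010
Step 2: δ(r2, □) = (r1, 0, L) → [r1]□01211010
Step 3: δ(r1, □) = (r1, 1, R) → 1[r1]01211010
Step 4: δ(r1, 0) = (rA, 2, L) → [rA]121211010

The machine reaches the accept state rA and halts.

State sequence: r0 → r2 → r1 → r1 → rA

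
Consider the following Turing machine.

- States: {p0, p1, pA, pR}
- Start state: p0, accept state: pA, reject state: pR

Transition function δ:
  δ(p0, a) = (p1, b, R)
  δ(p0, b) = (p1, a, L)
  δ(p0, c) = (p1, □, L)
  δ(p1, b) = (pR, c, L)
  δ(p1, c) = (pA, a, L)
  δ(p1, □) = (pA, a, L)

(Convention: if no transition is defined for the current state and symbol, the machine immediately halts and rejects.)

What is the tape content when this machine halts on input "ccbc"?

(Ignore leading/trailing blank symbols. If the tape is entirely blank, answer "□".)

Execution trace:
Initial: [p0]ccbc
Step 1: δ(p0, c) = (p1, □, L) → [p1]□□cbc
Step 2: δ(p1, □) = (pA, a, L) → [pA]□a□cbc

The machine reaches the accept state pA and halts.

Final tape (ignoring leading/trailing blanks): a□cbc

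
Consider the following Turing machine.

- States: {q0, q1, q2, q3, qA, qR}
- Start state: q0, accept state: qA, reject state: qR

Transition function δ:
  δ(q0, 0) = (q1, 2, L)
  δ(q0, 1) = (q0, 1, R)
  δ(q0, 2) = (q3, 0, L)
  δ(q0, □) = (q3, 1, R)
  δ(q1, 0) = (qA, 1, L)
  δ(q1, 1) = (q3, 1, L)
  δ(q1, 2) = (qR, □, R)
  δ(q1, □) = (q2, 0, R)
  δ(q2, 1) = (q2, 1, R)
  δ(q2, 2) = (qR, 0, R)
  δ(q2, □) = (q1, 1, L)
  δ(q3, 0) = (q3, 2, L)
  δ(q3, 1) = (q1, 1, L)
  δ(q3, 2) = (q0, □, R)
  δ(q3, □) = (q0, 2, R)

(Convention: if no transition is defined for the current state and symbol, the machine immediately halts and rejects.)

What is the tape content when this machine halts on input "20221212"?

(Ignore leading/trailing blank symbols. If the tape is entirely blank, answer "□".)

Execution trace:
Initial: [q0]20221212
Step 1: δ(q0, 2) = (q3, 0, L) → [q3]□00221212
Step 2: δ(q3, □) = (q0, 2, R) → 2[q0]00221212
Step 3: δ(q0, 0) = (q1, 2, L) → [q1]220221212
Step 4: δ(q1, 2) = (qR, □, R) → □[qR]20221212

The machine reaches the reject state qR and halts.

Final tape (ignoring leading/trailing blanks): 20221212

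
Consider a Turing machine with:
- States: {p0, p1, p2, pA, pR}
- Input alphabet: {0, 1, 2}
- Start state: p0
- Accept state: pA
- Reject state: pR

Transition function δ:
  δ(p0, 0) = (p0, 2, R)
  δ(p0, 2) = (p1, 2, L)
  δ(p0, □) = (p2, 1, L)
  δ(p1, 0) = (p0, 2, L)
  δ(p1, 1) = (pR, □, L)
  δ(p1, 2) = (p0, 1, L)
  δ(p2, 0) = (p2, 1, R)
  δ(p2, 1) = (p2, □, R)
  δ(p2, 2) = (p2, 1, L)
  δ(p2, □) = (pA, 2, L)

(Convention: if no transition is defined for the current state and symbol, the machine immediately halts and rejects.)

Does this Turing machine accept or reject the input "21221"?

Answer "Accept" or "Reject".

Execution trace:
Initial: [p0]21221
Step 1: δ(p0, 2) = (p1, 2, L) → [p1]□21221

No transition is defined for δ(p1, □). By convention the machine halts and rejects.

Answer: Reject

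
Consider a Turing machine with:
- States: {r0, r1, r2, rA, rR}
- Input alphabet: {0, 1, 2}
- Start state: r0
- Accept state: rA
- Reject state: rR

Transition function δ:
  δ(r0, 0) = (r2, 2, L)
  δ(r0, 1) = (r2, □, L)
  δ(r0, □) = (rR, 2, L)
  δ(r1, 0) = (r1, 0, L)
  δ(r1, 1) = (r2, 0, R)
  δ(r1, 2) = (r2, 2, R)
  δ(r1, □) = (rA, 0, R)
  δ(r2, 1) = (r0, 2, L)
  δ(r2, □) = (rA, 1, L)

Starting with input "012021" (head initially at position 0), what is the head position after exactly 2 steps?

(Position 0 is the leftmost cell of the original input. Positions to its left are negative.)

Execution trace (head position shown):
Step 0: [r0]012021  (head at position 0)
Step 1: move left → [r2]□212021  (head at position -1)
Step 2: move left → [rA]□1212021  (head at position -2)

After 2 steps, the head is at position -2.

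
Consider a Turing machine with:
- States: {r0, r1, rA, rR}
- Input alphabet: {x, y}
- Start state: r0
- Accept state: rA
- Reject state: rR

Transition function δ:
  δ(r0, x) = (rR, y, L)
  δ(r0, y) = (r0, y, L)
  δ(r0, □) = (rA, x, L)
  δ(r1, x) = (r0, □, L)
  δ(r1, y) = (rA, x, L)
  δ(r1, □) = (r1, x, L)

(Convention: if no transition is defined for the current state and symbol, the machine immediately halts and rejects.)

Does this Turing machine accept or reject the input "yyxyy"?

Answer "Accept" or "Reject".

Execution trace:
Initial: [r0]yyxyy
Step 1: δ(r0, y) = (r0, y, L) → [r0]□yyxyy
Step 2: δ(r0, □) = (rA, x, L) → [rA]□xyyxyy

The machine reaches the accept state rA and halts.

Answer: Accept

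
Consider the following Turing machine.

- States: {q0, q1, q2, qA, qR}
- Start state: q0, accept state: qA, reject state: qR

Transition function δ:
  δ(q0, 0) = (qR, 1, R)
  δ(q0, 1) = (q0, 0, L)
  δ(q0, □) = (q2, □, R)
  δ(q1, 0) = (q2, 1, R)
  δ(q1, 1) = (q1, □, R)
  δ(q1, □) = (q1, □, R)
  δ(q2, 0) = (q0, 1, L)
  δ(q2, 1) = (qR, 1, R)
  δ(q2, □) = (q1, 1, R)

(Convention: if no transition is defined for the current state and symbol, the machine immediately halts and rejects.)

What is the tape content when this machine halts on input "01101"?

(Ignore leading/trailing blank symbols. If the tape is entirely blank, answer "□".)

Execution trace:
Initial: [q0]01101
Step 1: δ(q0, 0) = (qR, 1, R) → 1[qR]1101

The machine reaches the reject state qR and halts.

Final tape (ignoring leading/trailing blanks): 11101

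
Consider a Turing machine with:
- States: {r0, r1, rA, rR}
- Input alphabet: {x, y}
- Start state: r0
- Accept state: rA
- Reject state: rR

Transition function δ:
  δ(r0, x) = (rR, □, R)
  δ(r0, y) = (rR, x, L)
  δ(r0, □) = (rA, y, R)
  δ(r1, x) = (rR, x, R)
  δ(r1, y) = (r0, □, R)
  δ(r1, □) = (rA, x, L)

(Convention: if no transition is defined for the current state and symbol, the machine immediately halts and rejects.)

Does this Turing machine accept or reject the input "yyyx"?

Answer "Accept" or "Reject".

Execution trace:
Initial: [r0]yyyx
Step 1: δ(r0, y) = (rR, x, L) → [rR]□xyyx

The machine reaches the reject state rR and halts.

Answer: Reject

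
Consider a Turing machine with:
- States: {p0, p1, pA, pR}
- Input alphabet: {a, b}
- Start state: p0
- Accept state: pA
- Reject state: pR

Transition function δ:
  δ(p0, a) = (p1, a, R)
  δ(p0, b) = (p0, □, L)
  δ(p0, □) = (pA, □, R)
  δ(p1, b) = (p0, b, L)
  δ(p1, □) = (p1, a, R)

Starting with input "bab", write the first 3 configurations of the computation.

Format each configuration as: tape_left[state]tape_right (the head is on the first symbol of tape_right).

Transitions applied:
Step 1: δ(p0, b) = (p0, □, L)
Step 2: δ(p0, □) = (pA, □, R)

The first 3 configurations are:
[p0]bab ⊢ [p0]□□ab ⊢ □[pA]□ab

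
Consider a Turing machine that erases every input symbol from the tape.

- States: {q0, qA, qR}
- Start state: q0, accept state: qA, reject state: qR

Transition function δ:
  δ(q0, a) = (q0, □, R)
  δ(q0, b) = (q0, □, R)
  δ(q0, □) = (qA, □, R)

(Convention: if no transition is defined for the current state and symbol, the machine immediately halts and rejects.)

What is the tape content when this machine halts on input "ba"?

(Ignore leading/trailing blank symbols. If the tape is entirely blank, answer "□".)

Execution trace:
Initial: [q0]ba
Step 1: δ(q0, b) = (q0, □, R) → □[q0]a
Step 2: δ(q0, a) = (q0, □, R) → □□[q0]□
Step 3: δ(q0, □) = (qA, □, R) → □□□[qA]□

The machine reaches the accept state qA and halts.

Final tape (ignoring leading/trailing blanks): □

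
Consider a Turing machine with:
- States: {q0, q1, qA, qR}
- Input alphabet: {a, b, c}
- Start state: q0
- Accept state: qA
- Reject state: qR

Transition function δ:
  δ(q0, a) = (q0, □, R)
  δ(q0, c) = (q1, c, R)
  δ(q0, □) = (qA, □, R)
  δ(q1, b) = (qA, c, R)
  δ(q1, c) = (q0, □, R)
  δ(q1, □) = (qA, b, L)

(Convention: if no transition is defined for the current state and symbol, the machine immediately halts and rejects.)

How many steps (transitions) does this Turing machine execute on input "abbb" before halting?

Execution trace:
Initial: [q0]abbb
Step 1: δ(q0, a) = (q0, □, R) → □[q0]bbb

No transition is defined for δ(q0, b). By convention the machine halts and rejects.

The machine executed 1 step before halting.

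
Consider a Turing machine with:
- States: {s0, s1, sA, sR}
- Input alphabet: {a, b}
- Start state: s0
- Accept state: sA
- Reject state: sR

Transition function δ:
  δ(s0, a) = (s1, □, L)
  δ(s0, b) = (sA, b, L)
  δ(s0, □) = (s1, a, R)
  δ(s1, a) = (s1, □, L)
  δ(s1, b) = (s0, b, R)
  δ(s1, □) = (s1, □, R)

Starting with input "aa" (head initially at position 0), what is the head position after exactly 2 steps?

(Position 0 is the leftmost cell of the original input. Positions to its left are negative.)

Execution trace (head position shown):
Step 0: [s0]aa  (head at position 0)
Step 1: move left → [s1]□□a  (head at position -1)
Step 2: move right → □[s1]□a  (head at position 0)

After 2 steps, the head is at position 0.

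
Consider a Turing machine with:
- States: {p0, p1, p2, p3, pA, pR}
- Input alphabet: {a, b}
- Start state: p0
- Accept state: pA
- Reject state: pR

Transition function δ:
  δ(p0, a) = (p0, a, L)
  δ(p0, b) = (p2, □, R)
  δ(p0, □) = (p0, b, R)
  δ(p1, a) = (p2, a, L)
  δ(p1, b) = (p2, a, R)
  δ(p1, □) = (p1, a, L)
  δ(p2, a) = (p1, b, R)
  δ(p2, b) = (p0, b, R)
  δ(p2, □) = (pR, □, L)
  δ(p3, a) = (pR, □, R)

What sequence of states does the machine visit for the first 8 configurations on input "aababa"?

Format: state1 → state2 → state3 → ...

Execution trace:
Initial: [p0]aababa
Step 1: δ(p0, a) = (p0, a, L) → [p0]□aababa
Step 2: δ(p0, □) = (p0, b, R) → b[p0]aababa
Step 3: δ(p0, a) = (p0, a, L) → [p0]baababa
Step 4: δ(p0, b) = (p2, □, R) → □[p2]aababa
Step 5: δ(p2, a) = (p1, b, R) → □b[p1]ababa
Step 6: δ(p1, a) = (p2, a, L) → □[p2]bababa
Step 7: δ(p2, b) = (p0, b, R) → □b[p0]ababa

State sequence: p0 → p0 → p0 → p0 → p2 → p1 → p2 → p0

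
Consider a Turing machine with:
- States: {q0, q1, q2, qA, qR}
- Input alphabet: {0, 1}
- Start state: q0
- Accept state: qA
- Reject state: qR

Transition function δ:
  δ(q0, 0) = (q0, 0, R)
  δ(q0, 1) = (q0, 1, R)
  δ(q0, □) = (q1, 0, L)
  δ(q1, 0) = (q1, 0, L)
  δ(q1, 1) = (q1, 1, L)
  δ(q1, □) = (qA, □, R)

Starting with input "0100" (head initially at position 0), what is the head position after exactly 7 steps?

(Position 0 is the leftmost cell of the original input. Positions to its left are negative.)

Execution trace (head position shown):
Step 0: [q0]0100  (head at position 0)
Step 1: move right → 0[q0]100  (head at position 1)
Step 2: move right → 01[q0]00  (head at position 2)
Step 3: move right → 010[q0]0  (head at position 3)
Step 4: move right → 0100[q0]□  (head at position 4)
Step 5: move left → 010[q1]00  (head at position 3)
Step 6: move left → 01[q1]000  (head at position 2)
Step 7: move left → 0[q1]1000  (head at position 1)

After 7 steps, the head is at position 1.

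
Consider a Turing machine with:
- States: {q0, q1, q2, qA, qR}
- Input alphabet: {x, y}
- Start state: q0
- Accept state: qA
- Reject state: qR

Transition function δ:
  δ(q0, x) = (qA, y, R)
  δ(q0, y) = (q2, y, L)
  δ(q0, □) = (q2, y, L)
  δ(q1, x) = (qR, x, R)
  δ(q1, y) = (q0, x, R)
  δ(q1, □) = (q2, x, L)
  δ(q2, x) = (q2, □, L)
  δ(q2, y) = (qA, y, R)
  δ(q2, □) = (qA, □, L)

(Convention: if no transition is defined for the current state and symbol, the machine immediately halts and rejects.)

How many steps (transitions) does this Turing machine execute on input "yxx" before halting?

Execution trace:
Initial: [q0]yxx
Step 1: δ(q0, y) = (q2, y, L) → [q2]□yxx
Step 2: δ(q2, □) = (qA, □, L) → [qA]□□yxx

The machine reaches the accept state qA and halts.

The machine executed 2 steps before halting.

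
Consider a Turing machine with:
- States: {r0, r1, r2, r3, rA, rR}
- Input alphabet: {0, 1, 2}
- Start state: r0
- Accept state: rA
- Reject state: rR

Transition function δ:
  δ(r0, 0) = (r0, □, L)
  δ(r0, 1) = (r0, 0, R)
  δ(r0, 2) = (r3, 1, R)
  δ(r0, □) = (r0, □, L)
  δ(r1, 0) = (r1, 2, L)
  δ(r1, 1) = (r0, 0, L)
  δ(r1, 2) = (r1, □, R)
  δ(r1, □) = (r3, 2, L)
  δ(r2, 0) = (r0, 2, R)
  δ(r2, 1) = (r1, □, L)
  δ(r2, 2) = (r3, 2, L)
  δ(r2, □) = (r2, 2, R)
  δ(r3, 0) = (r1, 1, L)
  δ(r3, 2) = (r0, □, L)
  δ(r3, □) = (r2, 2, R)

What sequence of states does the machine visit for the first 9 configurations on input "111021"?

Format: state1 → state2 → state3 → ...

Execution trace:
Initial: [r0]111021
Step 1: δ(r0, 1) = (r0, 0, R) → 0[r0]11021
Step 2: δ(r0, 1) = (r0, 0, R) → 00[r0]1021
Step 3: δ(r0, 1) = (r0, 0, R) → 000[r0]021
Step 4: δ(r0, 0) = (r0, □, L) → 00[r0]0□21
Step 5: δ(r0, 0) = (r0, □, L) → 0[r0]0□□21
Step 6: δ(r0, 0) = (r0, □, L) → [r0]0□□□21
Step 7: δ(r0, 0) = (r0, □, L) → [r0]□□□□□21
Step 8: δ(r0, □) = (r0, □, L) → [r0]□□□□□□21

State sequence: r0 → r0 → r0 → r0 → r0 → r0 → r0 → r0 → r0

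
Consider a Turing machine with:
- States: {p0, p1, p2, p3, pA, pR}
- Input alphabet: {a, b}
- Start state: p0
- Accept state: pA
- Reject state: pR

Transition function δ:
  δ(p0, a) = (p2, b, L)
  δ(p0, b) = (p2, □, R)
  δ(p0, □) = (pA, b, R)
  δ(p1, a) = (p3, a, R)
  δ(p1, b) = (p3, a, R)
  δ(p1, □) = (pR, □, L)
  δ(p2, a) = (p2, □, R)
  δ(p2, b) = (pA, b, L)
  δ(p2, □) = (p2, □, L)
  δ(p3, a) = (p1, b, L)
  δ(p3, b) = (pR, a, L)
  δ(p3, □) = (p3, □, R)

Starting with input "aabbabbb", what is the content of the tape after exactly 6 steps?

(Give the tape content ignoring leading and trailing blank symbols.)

Execution trace:
Initial: [p0]aabbabbb
Step 1: δ(p0, a) = (p2, b, L) → [p2]□babbabbb
Step 2: δ(p2, □) = (p2, □, L) → [p2]□□babbabbb
Step 3: δ(p2, □) = (p2, □, L) → [p2]□□□babbabbb
Step 4: δ(p2, □) = (p2, □, L) → [p2]□□□□babbabbb
Step 5: δ(p2, □) = (p2, □, L) → [p2]□□□□□babbabbb
Step 6: δ(p2, □) = (p2, □, L) → [p2]□□□□□□babbabbb

After 6 steps, the tape (ignoring leading/trailing blanks) is: babbabbb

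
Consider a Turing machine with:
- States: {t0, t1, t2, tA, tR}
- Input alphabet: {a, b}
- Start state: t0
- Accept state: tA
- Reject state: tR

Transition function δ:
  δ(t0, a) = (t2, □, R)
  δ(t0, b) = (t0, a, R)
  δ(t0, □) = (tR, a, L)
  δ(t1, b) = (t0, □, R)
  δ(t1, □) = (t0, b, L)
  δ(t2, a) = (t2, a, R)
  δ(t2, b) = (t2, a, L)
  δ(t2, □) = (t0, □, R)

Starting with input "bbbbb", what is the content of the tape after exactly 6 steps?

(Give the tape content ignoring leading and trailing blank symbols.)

Execution trace:
Initial: [t0]bbbbb
Step 1: δ(t0, b) = (t0, a, R) → a[t0]bbbb
Step 2: δ(t0, b) = (t0, a, R) → aa[t0]bbb
Step 3: δ(t0, b) = (t0, a, R) → aaa[t0]bb
Step 4: δ(t0, b) = (t0, a, R) → aaaa[t0]b
Step 5: δ(t0, b) = (t0, a, R) → aaaaa[t0]□
Step 6: δ(t0, □) = (tR, a, L) → aaaa[tR]aa

The machine reaches the reject state tR and halts.

After 6 steps, the tape (ignoring leading/trailing blanks) is: aaaaaa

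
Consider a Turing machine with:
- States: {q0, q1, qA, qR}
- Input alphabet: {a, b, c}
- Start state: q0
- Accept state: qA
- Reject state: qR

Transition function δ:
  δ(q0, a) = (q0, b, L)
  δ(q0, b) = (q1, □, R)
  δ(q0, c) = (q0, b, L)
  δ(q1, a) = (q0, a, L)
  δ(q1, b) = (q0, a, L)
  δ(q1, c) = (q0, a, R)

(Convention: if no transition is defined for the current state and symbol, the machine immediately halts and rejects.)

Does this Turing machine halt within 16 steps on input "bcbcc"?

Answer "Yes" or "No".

Execution trace:
Initial: [q0]bcbcc
Step 1: δ(q0, b) = (q1, □, R) → □[q1]cbcc
Step 2: δ(q1, c) = (q0, a, R) → □a[q0]bcc
Step 3: δ(q0, b) = (q1, □, R) → □a□[q1]cc
Step 4: δ(q1, c) = (q0, a, R) → □a□a[q0]c
Step 5: δ(q0, c) = (q0, b, L) → □a□[q0]ab
Step 6: δ(q0, a) = (q0, b, L) → □a[q0]□bb

No transition is defined for δ(q0, □). By convention the machine halts and rejects.
The machine halted after 6 steps (within the 16-step bound).

Answer: Yes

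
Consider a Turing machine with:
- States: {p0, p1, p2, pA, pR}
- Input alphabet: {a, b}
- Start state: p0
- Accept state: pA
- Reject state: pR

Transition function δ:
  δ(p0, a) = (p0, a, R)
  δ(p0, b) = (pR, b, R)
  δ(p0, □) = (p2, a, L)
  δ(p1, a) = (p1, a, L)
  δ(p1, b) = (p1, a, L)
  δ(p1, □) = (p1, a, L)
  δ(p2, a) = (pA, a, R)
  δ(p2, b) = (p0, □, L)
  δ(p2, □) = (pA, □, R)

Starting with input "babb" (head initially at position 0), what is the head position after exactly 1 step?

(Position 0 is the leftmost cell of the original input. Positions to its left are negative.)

Execution trace (head position shown):
Step 0: [p0]babb  (head at position 0)
Step 1: move right → b[pR]abb  (head at position 1)

After 1 step, the head is at position 1.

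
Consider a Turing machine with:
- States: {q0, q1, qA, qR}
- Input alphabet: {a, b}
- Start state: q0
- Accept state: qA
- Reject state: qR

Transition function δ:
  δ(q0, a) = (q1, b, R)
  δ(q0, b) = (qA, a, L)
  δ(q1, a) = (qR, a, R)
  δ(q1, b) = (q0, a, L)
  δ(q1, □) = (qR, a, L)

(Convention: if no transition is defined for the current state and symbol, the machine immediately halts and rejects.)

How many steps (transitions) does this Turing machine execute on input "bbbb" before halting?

Execution trace:
Initial: [q0]bbbb
Step 1: δ(q0, b) = (qA, a, L) → [qA]□abbb

The machine reaches the accept state qA and halts.

The machine executed 1 step before halting.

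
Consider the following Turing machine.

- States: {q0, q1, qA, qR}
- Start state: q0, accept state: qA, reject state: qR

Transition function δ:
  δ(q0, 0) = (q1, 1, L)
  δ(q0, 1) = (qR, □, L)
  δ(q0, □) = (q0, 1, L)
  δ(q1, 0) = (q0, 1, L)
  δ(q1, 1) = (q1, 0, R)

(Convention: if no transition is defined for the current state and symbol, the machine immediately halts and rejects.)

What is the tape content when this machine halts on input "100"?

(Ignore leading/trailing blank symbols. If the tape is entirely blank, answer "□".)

Execution trace:
Initial: [q0]100
Step 1: δ(q0, 1) = (qR, □, L) → [qR]□□00

The machine reaches the reject state qR and halts.

Final tape (ignoring leading/trailing blanks): 00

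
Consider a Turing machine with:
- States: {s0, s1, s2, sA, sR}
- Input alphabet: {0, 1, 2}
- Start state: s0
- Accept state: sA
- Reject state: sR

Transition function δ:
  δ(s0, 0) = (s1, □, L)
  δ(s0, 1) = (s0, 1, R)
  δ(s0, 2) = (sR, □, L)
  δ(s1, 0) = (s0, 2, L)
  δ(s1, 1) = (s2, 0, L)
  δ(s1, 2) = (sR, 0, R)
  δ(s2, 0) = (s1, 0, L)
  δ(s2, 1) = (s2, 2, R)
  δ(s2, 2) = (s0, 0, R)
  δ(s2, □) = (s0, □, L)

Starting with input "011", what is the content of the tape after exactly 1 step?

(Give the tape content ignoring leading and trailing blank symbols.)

Execution trace:
Initial: [s0]011
Step 1: δ(s0, 0) = (s1, □, L) → [s1]□□11

No transition is defined for δ(s1, □). By convention the machine halts and rejects.

After 1 step, the tape (ignoring leading/trailing blanks) is: 11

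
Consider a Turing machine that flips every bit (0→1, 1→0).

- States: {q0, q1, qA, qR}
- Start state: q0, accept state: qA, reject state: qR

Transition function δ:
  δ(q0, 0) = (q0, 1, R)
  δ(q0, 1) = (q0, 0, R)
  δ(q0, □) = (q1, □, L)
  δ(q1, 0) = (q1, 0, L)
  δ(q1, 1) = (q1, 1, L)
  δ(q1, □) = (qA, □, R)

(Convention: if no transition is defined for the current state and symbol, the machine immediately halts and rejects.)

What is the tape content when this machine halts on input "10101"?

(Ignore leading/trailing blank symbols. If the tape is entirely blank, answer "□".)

Execution trace:
Initial: [q0]10101
Step 1: δ(q0, 1) = (q0, 0, R) → 0[q0]0101
Step 2: δ(q0, 0) = (q0, 1, R) → 01[q0]101
Step 3: δ(q0, 1) = (q0, 0, R) → 010[q0]01
Step 4: δ(q0, 0) = (q0, 1, R) → 0101[q0]1
Step 5: δ(q0, 1) = (q0, 0, R) → 01010[q0]□
Step 6: δ(q0, □) = (q1, □, L) → 0101[q1]0□
Step 7: δ(q1, 0) = (q1, 0, L) → 010[q1]10□
Step 8: δ(q1, 1) = (q1, 1, L) → 01[q1]010□
Step 9: δ(q1, 0) = (q1, 0, L) → 0[q1]1010□
Step 10: δ(q1, 1) = (q1, 1, L) → [q1]01010□
Step 11: δ(q1, 0) = (q1, 0, L) → [q1]□01010□
Step 12: δ(q1, □) = (qA, □, R) → □[qA]01010□

The machine reaches the accept state qA and halts.

Final tape (ignoring leading/trailing blanks): 01010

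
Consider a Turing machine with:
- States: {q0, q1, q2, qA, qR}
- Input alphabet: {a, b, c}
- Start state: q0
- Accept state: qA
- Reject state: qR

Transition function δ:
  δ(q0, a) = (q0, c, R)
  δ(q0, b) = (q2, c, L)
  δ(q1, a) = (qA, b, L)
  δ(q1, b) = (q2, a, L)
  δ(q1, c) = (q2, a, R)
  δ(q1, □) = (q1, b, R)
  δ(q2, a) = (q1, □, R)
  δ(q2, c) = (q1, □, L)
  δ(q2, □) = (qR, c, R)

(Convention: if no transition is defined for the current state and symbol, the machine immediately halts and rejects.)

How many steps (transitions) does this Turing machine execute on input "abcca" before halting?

Execution trace:
Initial: [q0]abcca
Step 1: δ(q0, a) = (q0, c, R) → c[q0]bcca
Step 2: δ(q0, b) = (q2, c, L) → [q2]cccca
Step 3: δ(q2, c) = (q1, □, L) → [q1]□□ccca
Step 4: δ(q1, □) = (q1, b, R) → b[q1]□ccca
Step 5: δ(q1, □) = (q1, b, R) → bb[q1]ccca
Step 6: δ(q1, c) = (q2, a, R) → bba[q2]cca
Step 7: δ(q2, c) = (q1, □, L) → bb[q1]a□ca
Step 8: δ(q1, a) = (qA, b, L) → b[qA]bb□ca

The machine reaches the accept state qA and halts.

The machine executed 8 steps before halting.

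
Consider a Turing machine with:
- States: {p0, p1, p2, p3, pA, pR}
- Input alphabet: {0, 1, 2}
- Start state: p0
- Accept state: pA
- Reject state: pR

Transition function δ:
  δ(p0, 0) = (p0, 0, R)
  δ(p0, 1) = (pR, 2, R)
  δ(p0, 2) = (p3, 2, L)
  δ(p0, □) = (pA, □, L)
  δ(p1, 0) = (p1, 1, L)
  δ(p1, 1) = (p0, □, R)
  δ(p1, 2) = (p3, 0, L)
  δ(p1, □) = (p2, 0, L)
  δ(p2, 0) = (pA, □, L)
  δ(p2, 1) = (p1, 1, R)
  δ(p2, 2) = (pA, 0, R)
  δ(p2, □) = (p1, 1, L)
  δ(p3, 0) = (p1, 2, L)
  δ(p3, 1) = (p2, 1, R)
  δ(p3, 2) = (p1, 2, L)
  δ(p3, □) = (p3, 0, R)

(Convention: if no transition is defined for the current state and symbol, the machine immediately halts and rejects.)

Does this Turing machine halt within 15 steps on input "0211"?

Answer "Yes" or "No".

Execution trace:
Initial: [p0]0211
Step 1: δ(p0, 0) = (p0, 0, R) → 0[p0]211
Step 2: δ(p0, 2) = (p3, 2, L) → [p3]0211
Step 3: δ(p3, 0) = (p1, 2, L) → [p1]□2211
Step 4: δ(p1, □) = (p2, 0, L) → [p2]□02211
Step 5: δ(p2, □) = (p1, 1, L) → [p1]□102211
Step 6: δ(p1, □) = (p2, 0, L) → [p2]□0102211
Step 7: δ(p2, □) = (p1, 1, L) → [p1]□10102211
Step 8: δ(p1, □) = (p2, 0, L) → [p2]□010102211
Step 9: δ(p2, □) = (p1, 1, L) → [p1]□1010102211
Step 10: δ(p1, □) = (p2, 0, L) → [p2]□01010102211
Step 11: δ(p2, □) = (p1, 1, L) → [p1]□101010102211
Step 12: δ(p1, □) = (p2, 0, L) → [p2]□0101010102211
Step 13: δ(p2, □) = (p1, 1, L) → [p1]□10101010102211
Step 14: δ(p1, □) = (p2, 0, L) → [p2]□010101010102211
Step 15: δ(p2, □) = (p1, 1, L) → [p1]□1010101010102211

The machine has not reached a halting state after 15 steps.
The machine did not halt within the 15-step bound.

Answer: No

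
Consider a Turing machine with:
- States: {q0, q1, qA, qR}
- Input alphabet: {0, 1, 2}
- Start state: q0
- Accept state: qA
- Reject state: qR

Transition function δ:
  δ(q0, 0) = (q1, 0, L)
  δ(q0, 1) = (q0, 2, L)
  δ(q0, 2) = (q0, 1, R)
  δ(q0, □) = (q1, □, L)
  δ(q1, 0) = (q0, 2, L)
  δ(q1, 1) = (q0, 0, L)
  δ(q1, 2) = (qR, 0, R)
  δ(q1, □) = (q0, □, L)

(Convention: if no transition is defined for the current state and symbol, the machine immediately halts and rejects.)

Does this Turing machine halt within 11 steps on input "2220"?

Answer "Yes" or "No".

Execution trace:
Initial: [q0]2220
Step 1: δ(q0, 2) = (q0, 1, R) → 1[q0]220
Step 2: δ(q0, 2) = (q0, 1, R) → 11[q0]20
Step 3: δ(q0, 2) = (q0, 1, R) → 111[q0]0
Step 4: δ(q0, 0) = (q1, 0, L) → 11[q1]10
Step 5: δ(q1, 1) = (q0, 0, L) → 1[q0]100
Step 6: δ(q0, 1) = (q0, 2, L) → [q0]1200
Step 7: δ(q0, 1) = (q0, 2, L) → [q0]□2200
Step 8: δ(q0, □) = (q1, □, L) → [q1]□□2200
Step 9: δ(q1, □) = (q0, □, L) → [q0]□□□2200
Step 10: δ(q0, □) = (q1, □, L) → [q1]□□□□2200
Step 11: δ(q1, □) = (q0, □, L) → [q0]□□□□□2200

The machine has not reached a halting state after 11 steps.
The machine did not halt within the 11-step bound.

Answer: No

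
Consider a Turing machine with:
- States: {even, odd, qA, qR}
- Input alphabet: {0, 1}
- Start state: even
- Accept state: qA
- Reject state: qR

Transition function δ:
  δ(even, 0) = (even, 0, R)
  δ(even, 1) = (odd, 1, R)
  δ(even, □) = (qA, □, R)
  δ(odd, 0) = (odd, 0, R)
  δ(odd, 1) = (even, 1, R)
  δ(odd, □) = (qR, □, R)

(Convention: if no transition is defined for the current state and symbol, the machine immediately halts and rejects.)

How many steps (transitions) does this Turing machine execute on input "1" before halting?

Execution trace:
Initial: [even]1
Step 1: δ(even, 1) = (odd, 1, R) → 1[odd]□
Step 2: δ(odd, □) = (qR, □, R) → 1□[qR]□

The machine reaches the reject state qR and halts.

The machine executed 2 steps before halting.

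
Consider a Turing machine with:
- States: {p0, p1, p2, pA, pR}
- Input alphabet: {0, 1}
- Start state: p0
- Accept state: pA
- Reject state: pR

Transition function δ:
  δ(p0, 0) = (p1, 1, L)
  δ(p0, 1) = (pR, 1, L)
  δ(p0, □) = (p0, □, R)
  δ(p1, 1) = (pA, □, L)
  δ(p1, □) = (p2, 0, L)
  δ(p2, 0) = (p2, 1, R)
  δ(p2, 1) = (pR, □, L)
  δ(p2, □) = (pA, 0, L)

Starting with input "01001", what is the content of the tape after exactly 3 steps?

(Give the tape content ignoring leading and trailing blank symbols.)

Execution trace:
Initial: [p0]01001
Step 1: δ(p0, 0) = (p1, 1, L) → [p1]□11001
Step 2: δ(p1, □) = (p2, 0, L) → [p2]□011001
Step 3: δ(p2, □) = (pA, 0, L) → [pA]□0011001

The machine reaches the accept state pA and halts.

After 3 steps, the tape (ignoring leading/trailing blanks) is: 0011001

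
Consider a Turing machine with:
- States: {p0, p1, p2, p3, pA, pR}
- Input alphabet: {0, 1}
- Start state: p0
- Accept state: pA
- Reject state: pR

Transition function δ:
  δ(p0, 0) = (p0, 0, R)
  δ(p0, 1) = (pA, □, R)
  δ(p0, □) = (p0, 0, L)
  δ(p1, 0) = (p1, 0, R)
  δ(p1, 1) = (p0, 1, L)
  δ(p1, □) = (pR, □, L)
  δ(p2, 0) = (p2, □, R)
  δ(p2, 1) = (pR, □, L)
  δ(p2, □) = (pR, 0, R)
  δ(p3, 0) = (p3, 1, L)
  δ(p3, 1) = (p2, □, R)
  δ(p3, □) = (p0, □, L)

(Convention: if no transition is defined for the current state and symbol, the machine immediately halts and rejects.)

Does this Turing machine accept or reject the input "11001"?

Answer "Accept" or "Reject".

Execution trace:
Initial: [p0]11001
Step 1: δ(p0, 1) = (pA, □, R) → □[pA]1001

The machine reaches the accept state pA and halts.

Answer: Accept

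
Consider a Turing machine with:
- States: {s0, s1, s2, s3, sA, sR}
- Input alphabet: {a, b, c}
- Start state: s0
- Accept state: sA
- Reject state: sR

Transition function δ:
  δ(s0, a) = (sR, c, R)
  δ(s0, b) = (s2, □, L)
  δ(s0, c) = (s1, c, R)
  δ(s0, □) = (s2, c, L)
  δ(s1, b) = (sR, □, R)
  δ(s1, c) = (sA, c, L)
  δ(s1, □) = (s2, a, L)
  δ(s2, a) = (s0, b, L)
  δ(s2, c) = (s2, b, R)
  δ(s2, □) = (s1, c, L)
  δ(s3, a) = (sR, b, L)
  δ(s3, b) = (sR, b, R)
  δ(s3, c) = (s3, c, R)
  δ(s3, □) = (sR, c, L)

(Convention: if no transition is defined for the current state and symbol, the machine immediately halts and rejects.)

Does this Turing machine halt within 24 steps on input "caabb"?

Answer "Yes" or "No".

Execution trace:
Initial: [s0]caabb
Step 1: δ(s0, c) = (s1, c, R) → c[s1]aabb

No transition is defined for δ(s1, a). By convention the machine halts and rejects.
The machine halted after 1 step (within the 24-step bound).

Answer: Yes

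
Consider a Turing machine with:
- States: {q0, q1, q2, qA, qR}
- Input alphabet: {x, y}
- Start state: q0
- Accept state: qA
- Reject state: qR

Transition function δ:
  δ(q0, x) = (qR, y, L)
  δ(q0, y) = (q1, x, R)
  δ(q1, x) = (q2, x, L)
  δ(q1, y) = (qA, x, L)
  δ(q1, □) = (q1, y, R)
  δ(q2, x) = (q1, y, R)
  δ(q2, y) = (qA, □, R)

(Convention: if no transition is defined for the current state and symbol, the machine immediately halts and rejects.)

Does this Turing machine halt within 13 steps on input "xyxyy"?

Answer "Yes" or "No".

Execution trace:
Initial: [q0]xyxyy
Step 1: δ(q0, x) = (qR, y, L) → [qR]□yyxyy

The machine reaches the reject state qR and halts.
The machine halted after 1 step (within the 13-step bound).

Answer: Yes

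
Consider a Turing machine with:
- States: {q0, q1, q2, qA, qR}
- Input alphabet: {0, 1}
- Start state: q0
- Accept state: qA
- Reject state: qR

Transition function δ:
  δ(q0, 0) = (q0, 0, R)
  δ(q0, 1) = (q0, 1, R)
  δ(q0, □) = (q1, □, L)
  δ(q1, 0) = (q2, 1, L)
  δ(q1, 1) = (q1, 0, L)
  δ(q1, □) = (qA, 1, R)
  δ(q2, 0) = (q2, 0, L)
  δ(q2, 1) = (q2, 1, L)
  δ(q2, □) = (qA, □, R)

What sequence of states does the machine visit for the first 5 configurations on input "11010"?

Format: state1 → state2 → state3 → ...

Execution trace:
Initial: [q0]11010
Step 1: δ(q0, 1) = (q0, 1, R) → 1[q0]1010
Step 2: δ(q0, 1) = (q0, 1, R) → 11[q0]010
Step 3: δ(q0, 0) = (q0, 0, R) → 110[q0]10
Step 4: δ(q0, 1) = (q0, 1, R) → 1101[q0]0

State sequence: q0 → q0 → q0 → q0 → q0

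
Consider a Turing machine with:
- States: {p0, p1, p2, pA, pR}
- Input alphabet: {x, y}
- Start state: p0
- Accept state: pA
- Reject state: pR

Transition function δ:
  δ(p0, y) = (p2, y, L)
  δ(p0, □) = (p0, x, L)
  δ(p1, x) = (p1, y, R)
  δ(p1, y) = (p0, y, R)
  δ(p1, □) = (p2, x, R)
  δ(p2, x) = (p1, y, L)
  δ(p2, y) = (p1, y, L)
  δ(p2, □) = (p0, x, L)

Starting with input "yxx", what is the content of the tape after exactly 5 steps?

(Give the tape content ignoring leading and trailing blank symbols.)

Execution trace:
Initial: [p0]yxx
Step 1: δ(p0, y) = (p2, y, L) → [p2]□yxx
Step 2: δ(p2, □) = (p0, x, L) → [p0]□xyxx
Step 3: δ(p0, □) = (p0, x, L) → [p0]□xxyxx
Step 4: δ(p0, □) = (p0, x, L) → [p0]□xxxyxx
Step 5: δ(p0, □) = (p0, x, L) → [p0]□xxxxyxx

After 5 steps, the tape (ignoring leading/trailing blanks) is: xxxxyxx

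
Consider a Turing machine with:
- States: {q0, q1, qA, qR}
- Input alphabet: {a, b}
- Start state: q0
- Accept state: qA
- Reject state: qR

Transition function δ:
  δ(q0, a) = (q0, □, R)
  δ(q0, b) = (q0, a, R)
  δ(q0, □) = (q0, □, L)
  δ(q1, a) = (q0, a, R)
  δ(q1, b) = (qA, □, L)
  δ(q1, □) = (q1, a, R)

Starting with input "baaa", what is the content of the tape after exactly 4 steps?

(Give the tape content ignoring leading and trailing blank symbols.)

Execution trace:
Initial: [q0]baaa
Step 1: δ(q0, b) = (q0, a, R) → a[q0]aaa
Step 2: δ(q0, a) = (q0, □, R) → a□[q0]aa
Step 3: δ(q0, a) = (q0, □, R) → a□□[q0]a
Step 4: δ(q0, a) = (q0, □, R) → a□□□[q0]□

After 4 steps, the tape (ignoring leading/trailing blanks) is: a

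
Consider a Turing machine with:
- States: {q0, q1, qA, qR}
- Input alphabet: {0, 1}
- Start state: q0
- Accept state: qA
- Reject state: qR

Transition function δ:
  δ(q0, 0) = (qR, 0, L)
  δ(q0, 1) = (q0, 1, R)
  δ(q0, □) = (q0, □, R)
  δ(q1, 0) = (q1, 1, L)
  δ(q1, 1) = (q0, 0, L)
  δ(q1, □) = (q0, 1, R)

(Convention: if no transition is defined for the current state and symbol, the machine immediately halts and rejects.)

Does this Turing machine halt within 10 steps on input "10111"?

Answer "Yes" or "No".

Execution trace:
Initial: [q0]10111
Step 1: δ(q0, 1) = (q0, 1, R) → 1[q0]0111
Step 2: δ(q0, 0) = (qR, 0, L) → [qR]10111

The machine reaches the reject state qR and halts.
The machine halted after 2 steps (within the 10-step bound).

Answer: Yes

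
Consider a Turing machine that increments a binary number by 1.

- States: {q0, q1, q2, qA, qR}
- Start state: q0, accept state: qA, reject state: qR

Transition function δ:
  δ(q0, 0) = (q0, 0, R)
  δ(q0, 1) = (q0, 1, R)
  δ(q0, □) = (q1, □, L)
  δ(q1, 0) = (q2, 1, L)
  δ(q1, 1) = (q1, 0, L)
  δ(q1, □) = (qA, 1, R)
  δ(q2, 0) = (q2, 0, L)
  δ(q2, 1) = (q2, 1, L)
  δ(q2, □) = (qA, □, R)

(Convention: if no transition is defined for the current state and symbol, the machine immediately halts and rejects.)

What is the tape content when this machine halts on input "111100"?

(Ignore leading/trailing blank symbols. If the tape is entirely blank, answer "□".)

Execution trace:
Initial: [q0]111100
Step 1: δ(q0, 1) = (q0, 1, R) → 1[q0]11100
Step 2: δ(q0, 1) = (q0, 1, R) → 11[q0]1100
Step 3: δ(q0, 1) = (q0, 1, R) → 111[q0]100
Step 4: δ(q0, 1) = (q0, 1, R) → 1111[q0]00
Step 5: δ(q0, 0) = (q0, 0, R) → 11110[q0]0
Step 6: δ(q0, 0) = (q0, 0, R) → 111100[q0]□
Step 7: δ(q0, □) = (q1, □, L) → 11110[q1]0□
Step 8: δ(q1, 0) = (q2, 1, L) → 1111[q2]01□
Step 9: δ(q2, 0) = (q2, 0, L) → 111[q2]101□
Step 10: δ(q2, 1) = (q2, 1, L) → 11[q2]1101□
Step 11: δ(q2, 1) = (q2, 1, L) → 1[q2]11101□
Step 12: δ(q2, 1) = (q2, 1, L) → [q2]111101□
Step 13: δ(q2, 1) = (q2, 1, L) → [q2]□111101□
Step 14: δ(q2, □) = (qA, □, R) → □[qA]111101□

The machine reaches the accept state qA and halts.

Final tape (ignoring leading/trailing blanks): 111101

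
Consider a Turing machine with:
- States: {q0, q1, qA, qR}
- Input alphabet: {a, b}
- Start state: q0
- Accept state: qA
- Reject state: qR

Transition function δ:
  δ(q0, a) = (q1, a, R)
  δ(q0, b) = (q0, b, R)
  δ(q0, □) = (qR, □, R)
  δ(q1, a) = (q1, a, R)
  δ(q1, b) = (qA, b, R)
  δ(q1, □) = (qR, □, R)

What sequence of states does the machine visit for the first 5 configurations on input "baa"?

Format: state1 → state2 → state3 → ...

Execution trace:
Initial: [q0]baa
Step 1: δ(q0, b) = (q0, b, R) → b[q0]aa
Step 2: δ(q0, a) = (q1, a, R) → ba[q1]a
Step 3: δ(q1, a) = (q1, a, R) → baa[q1]□
Step 4: δ(q1, □) = (qR, □, R) → baa□[qR]□

The machine reaches the reject state qR and halts.

State sequence: q0 → q0 → q1 → q1 → qR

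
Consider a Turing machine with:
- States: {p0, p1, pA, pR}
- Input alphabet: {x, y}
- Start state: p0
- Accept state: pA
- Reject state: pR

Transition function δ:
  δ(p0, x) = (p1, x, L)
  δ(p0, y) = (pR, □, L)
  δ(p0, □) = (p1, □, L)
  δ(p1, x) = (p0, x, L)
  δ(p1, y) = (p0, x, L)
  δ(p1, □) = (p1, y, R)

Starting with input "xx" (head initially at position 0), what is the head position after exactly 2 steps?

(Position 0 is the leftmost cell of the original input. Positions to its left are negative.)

Execution trace (head position shown):
Step 0: [p0]xx  (head at position 0)
Step 1: move left → [p1]□xx  (head at position -1)
Step 2: move right → y[p1]xx  (head at position 0)

After 2 steps, the head is at position 0.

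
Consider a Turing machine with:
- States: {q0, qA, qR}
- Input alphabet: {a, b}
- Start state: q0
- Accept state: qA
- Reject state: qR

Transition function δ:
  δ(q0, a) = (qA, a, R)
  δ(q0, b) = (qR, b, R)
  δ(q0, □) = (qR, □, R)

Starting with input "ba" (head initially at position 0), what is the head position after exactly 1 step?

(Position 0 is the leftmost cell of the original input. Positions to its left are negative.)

Execution trace (head position shown):
Step 0: [q0]ba  (head at position 0)
Step 1: move right → b[qR]a  (head at position 1)

After 1 step, the head is at position 1.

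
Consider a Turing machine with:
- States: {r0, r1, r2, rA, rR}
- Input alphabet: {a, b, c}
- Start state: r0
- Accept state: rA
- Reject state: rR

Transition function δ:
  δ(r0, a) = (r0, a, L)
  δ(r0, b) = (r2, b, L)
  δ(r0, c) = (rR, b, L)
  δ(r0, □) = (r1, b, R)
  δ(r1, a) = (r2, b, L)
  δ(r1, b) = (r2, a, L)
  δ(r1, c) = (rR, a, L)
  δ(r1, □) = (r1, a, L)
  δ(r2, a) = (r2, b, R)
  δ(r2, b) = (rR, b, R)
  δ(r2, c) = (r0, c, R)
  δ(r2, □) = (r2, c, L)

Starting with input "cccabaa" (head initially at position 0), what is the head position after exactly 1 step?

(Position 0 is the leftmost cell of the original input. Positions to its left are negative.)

Execution trace (head position shown):
Step 0: [r0]cccabaa  (head at position 0)
Step 1: move left → [rR]□bccabaa  (head at position -1)

After 1 step, the head is at position -1.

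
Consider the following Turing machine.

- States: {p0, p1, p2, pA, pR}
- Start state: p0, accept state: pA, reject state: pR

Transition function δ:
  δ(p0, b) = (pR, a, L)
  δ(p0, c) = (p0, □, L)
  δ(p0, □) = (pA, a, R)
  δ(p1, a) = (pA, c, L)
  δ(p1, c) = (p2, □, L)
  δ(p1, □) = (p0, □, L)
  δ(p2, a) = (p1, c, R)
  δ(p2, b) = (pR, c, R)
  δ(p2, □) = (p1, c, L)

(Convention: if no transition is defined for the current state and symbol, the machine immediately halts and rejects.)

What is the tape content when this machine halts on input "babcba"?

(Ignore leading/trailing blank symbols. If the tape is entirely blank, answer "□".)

Execution trace:
Initial: [p0]babcba
Step 1: δ(p0, b) = (pR, a, L) → [pR]□aabcba

The machine reaches the reject state pR and halts.

Final tape (ignoring leading/trailing blanks): aabcba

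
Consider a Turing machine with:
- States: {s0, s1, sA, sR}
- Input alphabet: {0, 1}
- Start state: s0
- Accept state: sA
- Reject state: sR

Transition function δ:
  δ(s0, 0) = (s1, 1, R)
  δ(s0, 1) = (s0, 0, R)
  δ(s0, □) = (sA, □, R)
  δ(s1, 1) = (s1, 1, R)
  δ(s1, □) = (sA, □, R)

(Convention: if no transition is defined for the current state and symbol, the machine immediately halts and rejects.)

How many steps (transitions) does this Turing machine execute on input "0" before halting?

Execution trace:
Initial: [s0]0
Step 1: δ(s0, 0) = (s1, 1, R) → 1[s1]□
Step 2: δ(s1, □) = (sA, □, R) → 1□[sA]□

The machine reaches the accept state sA and halts.

The machine executed 2 steps before halting.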